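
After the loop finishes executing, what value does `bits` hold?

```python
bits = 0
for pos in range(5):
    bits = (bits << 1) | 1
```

Let's trace through this code step by step.

Initialize: bits = 0
Entering loop: for pos in range(5):
After iteration 1: pos = 0, bits = 1
After iteration 2: pos = 1, bits = 3
After iteration 3: pos = 2, bits = 7
After iteration 4: pos = 3, bits = 15
After iteration 5: pos = 4, bits = 31
Loop ends.

Final answer: 31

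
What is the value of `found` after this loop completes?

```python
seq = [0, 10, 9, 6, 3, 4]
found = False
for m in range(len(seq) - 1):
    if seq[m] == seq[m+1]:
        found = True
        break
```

Let's trace through this code step by step.

Initialize: seq = [0, 10, 9, 6, 3, 4]
Initialize: found = False
Entering loop: for m in range(len(seq) - 1):
After iteration 1: m = 0, found = False
After iteration 2: m = 1, found = False
After iteration 3: m = 2, found = False
After iteration 4: m = 3, found = False
After iteration 5: m = 4, found = False
Loop ends.

Final answer: False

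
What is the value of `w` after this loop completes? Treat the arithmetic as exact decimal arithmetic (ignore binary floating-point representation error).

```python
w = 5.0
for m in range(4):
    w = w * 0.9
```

Let's trace through this code step by step.

Initialize: w = 5.0
Entering loop: for m in range(4):
After iteration 1: m = 0, w = 4.5
After iteration 2: m = 1, w = 4.05
After iteration 3: m = 2, w = 3.645
After iteration 4: m = 3, w = 3.2805
Loop ends.

Final answer: 3.2805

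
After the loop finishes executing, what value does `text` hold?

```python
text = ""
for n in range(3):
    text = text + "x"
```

Let's trace through this code step by step.

Initialize: text = ''
Entering loop: for n in range(3):
After iteration 1: n = 0, text = 'x'
After iteration 2: n = 1, text = 'xx'
After iteration 3: n = 2, text = 'xxx'
Loop ends.

Final answer: 'xxx'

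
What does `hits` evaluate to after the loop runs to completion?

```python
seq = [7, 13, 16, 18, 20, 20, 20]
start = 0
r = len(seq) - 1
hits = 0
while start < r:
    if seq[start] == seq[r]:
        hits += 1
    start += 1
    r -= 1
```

Let's trace through this code step by step.

Initialize: seq = [7, 13, 16, 18, 20, 20, 20]
Initialize: start = 0
Initialize: r = 6
Initialize: hits = 0
Entering loop: while start < r:
After iteration 1: start = 1, r = 5, hits = 0
After iteration 2: start = 2, r = 4, hits = 0
After iteration 3: start = 3, r = 3, hits = 0
Loop ends.

Final answer: 0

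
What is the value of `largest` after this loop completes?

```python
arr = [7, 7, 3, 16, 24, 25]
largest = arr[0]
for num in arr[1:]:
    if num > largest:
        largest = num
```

Let's trace through this code step by step.

Initialize: arr = [7, 7, 3, 16, 24, 25]
Initialize: largest = 7
Entering loop: for num in arr[1:]:
After iteration 1: num = 7, largest = 7
After iteration 2: num = 3, largest = 7
After iteration 3: num = 16, largest = 16
After iteration 4: num = 24, largest = 24
After iteration 5: num = 25, largest = 25
Loop ends.

Final answer: 25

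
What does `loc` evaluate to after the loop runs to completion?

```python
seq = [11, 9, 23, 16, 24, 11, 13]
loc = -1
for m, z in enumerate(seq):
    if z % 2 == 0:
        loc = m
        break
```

Let's trace through this code step by step.

Initialize: seq = [11, 9, 23, 16, 24, 11, 13]
Initialize: loc = -1
Entering loop: for m, z in enumerate(seq):
After iteration 1: m = 0, z = 11, loc = -1
After iteration 2: m = 1, z = 9, loc = -1
After iteration 3: m = 2, z = 23, loc = -1
After iteration 4: m = 3, z = 16, loc = 3
Loop ends.

Final answer: 3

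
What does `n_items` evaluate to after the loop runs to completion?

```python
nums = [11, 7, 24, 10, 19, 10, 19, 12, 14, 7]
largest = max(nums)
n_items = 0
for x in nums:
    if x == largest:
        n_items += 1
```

Let's trace through this code step by step.

Initialize: nums = [11, 7, 24, 10, 19, 10, 19, 12, 14, 7]
Initialize: largest = 24
Initialize: n_items = 0
Entering loop: for x in nums:
After iteration 1: x = 11, n_items = 0
After iteration 2: x = 7, n_items = 0
After iteration 3: x = 24, n_items = 1
After iteration 4: x = 10, n_items = 1
After iteration 5: x = 19, n_items = 1
After iteration 6: x = 10, n_items = 1
After iteration 7: x = 19, n_items = 1
After iteration 8: x = 12, n_items = 1
After iteration 9: x = 14, n_items = 1
After iteration 10: x = 7, n_items = 1
Loop ends.

Final answer: 1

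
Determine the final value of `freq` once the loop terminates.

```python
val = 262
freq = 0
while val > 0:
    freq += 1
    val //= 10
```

Let's trace through this code step by step.

Initialize: val = 262
Initialize: freq = 0
Entering loop: while val > 0:
After iteration 1: val = 26, freq = 1
After iteration 2: val = 2, freq = 2
After iteration 3: val = 0, freq = 3
Loop ends.

Final answer: 3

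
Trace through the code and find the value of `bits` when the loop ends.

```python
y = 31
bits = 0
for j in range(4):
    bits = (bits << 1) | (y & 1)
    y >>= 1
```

Let's trace through this code step by step.

Initialize: y = 31
Initialize: bits = 0
Entering loop: for j in range(4):
After iteration 1: j = 0, y = 15, bits = 1
After iteration 2: j = 1, y = 7, bits = 3
After iteration 3: j = 2, y = 3, bits = 7
After iteration 4: j = 3, y = 1, bits = 15
Loop ends.

Final answer: 15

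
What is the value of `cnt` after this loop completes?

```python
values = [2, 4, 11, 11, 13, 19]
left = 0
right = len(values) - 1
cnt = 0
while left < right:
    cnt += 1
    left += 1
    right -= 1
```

Let's trace through this code step by step.

Initialize: values = [2, 4, 11, 11, 13, 19]
Initialize: left = 0
Initialize: right = 5
Initialize: cnt = 0
Entering loop: while left < right:
After iteration 1: left = 1, right = 4, cnt = 1
After iteration 2: left = 2, right = 3, cnt = 2
After iteration 3: left = 3, right = 2, cnt = 3
Loop ends.

Final answer: 3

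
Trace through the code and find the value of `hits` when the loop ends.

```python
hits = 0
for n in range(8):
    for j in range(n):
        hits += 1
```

Let's trace through this code step by step.

Initialize: hits = 0
Entering loop: for n in range(8):
After iteration 1: n = 0, hits = 0
After iteration 2: n = 1, hits = 1, j = 0
After iteration 3: n = 2, hits = 3, j = 1
After iteration 4: n = 3, hits = 6, j = 2
After iteration 5: n = 4, hits = 10, j = 3
After iteration 6: n = 5, hits = 15, j = 4
After iteration 7: n = 6, hits = 21, j = 5
After iteration 8: n = 7, hits = 28, j = 6
Loop ends.

Final answer: 28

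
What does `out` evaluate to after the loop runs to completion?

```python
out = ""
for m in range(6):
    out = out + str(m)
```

Let's trace through this code step by step.

Initialize: out = ''
Entering loop: for m in range(6):
After iteration 1: m = 0, out = '0'
After iteration 2: m = 1, out = '01'
After iteration 3: m = 2, out = '012'
After iteration 4: m = 3, out = '0123'
After iteration 5: m = 4, out = '01234'
After iteration 6: m = 5, out = '012345'
Loop ends.

Final answer: '012345'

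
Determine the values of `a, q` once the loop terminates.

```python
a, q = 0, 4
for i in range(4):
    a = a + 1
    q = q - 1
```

Let's trace through this code step by step.

Initialize: a = 0
Initialize: q = 4
Entering loop: for i in range(4):
After iteration 1: i = 0, a = 1, q = 3
After iteration 2: i = 1, a = 2, q = 2
After iteration 3: i = 2, a = 3, q = 1
After iteration 4: i = 3, a = 4, q = 0
Loop ends.

Final answer: 4, 0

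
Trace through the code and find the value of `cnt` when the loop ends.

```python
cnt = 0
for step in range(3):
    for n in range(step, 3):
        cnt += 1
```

Let's trace through this code step by step.

Initialize: cnt = 0
Entering loop: for step in range(3):
After iteration 1: step = 0, cnt = 3
After iteration 2: step = 1, cnt = 5
After iteration 3: step = 2, cnt = 6
Loop ends.

Final answer: 6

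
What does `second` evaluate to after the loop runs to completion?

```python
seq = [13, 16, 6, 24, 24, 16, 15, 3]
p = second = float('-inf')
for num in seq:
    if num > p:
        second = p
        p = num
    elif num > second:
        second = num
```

Let's trace through this code step by step.

Initialize: seq = [13, 16, 6, 24, 24, 16, 15, 3]
Initialize: p = -inf
Initialize: second = -inf
Entering loop: for num in seq:
After iteration 1: num = 13, p = 13, second = -inf
After iteration 2: num = 16, p = 16, second = 13
After iteration 3: num = 6, p = 16, second = 13
After iteration 4: num = 24, p = 24, second = 16
After iteration 5: num = 24, p = 24, second = 24
After iteration 6: num = 16, p = 24, second = 24
After iteration 7: num = 15, p = 24, second = 24
After iteration 8: num = 3, p = 24, second = 24
Loop ends.

Final answer: 24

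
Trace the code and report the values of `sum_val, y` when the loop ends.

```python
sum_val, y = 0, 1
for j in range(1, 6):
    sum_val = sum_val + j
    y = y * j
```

Let's trace through this code step by step.

Initialize: sum_val = 0
Initialize: y = 1
Entering loop: for j in range(1, 6):
After iteration 1: j = 1, sum_val = 1, y = 1
After iteration 2: j = 2, sum_val = 3, y = 2
After iteration 3: j = 3, sum_val = 6, y = 6
After iteration 4: j = 4, sum_val = 10, y = 24
After iteration 5: j = 5, sum_val = 15, y = 120
Loop ends.

Final answer: 15, 120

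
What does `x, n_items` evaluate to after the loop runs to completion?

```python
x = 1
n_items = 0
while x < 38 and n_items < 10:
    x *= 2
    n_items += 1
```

Let's trace through this code step by step.

Initialize: x = 1
Initialize: n_items = 0
Entering loop: while x < 38 and n_items < 10:
After iteration 1: x = 2, n_items = 1
After iteration 2: x = 4, n_items = 2
After iteration 3: x = 8, n_items = 3
After iteration 4: x = 16, n_items = 4
After iteration 5: x = 32, n_items = 5
After iteration 6: x = 64, n_items = 6
Loop ends.

Final answer: 64, 6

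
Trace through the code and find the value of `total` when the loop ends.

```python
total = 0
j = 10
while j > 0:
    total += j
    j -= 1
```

Let's trace through this code step by step.

Initialize: total = 0
Initialize: j = 10
Entering loop: while j > 0:
After iteration 1: total = 10, j = 9
After iteration 2: total = 19, j = 8
After iteration 3: total = 27, j = 7
After iteration 4: total = 34, j = 6
After iteration 5: total = 40, j = 5
After iteration 6: total = 45, j = 4
After iteration 7: total = 49, j = 3
After iteration 8: total = 52, j = 2
After iteration 9: total = 54, j = 1
After iteration 10: total = 55, j = 0
Loop ends.

Final answer: 55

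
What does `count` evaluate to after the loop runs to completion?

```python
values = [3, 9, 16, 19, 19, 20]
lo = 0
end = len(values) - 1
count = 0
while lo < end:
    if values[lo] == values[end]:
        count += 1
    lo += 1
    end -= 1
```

Let's trace through this code step by step.

Initialize: values = [3, 9, 16, 19, 19, 20]
Initialize: lo = 0
Initialize: end = 5
Initialize: count = 0
Entering loop: while lo < end:
After iteration 1: lo = 1, end = 4, count = 0
After iteration 2: lo = 2, end = 3, count = 0
After iteration 3: lo = 3, end = 2, count = 0
Loop ends.

Final answer: 0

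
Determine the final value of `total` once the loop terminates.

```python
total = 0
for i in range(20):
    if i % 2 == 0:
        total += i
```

Let's trace through this code step by step.

Initialize: total = 0
Entering loop: for i in range(20):
After iteration 1: i = 0, total = 0
After iteration 2: i = 1, total = 0
After iteration 3: i = 2, total = 2
After iteration 4: i = 3, total = 2
After iteration 5: i = 4, total = 6
After iteration 6: i = 5, total = 6
After iteration 7: i = 6, total = 12
After iteration 8: i = 7, total = 12
After iteration 9: i = 8, total = 20
After iteration 10: i = 9, total = 20
After iteration 11: i = 10, total = 30
After iteration 12: i = 11, total = 30
After iteration 13: i = 12, total = 42
After iteration 14: i = 13, total = 42
After iteration 15: i = 14, total = 56
After iteration 16: i = 15, total = 56
After iteration 17: i = 16, total = 72
After iteration 18: i = 17, total = 72
After iteration 19: i = 18, total = 90
After iteration 20: i = 19, total = 90
Loop ends.

Final answer: 90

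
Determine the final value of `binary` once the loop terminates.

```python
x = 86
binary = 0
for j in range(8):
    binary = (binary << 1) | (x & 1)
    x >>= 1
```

Let's trace through this code step by step.

Initialize: x = 86
Initialize: binary = 0
Entering loop: for j in range(8):
After iteration 1: j = 0, x = 43, binary = 0
After iteration 2: j = 1, x = 21, binary = 1
After iteration 3: j = 2, x = 10, binary = 3
After iteration 4: j = 3, x = 5, binary = 6
After iteration 5: j = 4, x = 2, binary = 13
After iteration 6: j = 5, x = 1, binary = 26
After iteration 7: j = 6, x = 0, binary = 53
After iteration 8: j = 7, x = 0, binary = 106
Loop ends.

Final answer: 106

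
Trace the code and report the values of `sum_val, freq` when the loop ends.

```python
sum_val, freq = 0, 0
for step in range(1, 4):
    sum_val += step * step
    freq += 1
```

Let's trace through this code step by step.

Initialize: sum_val = 0
Initialize: freq = 0
Entering loop: for step in range(1, 4):
After iteration 1: step = 1, sum_val = 1, freq = 1
After iteration 2: step = 2, sum_val = 5, freq = 2
After iteration 3: step = 3, sum_val = 14, freq = 3
Loop ends.

Final answer: 14, 3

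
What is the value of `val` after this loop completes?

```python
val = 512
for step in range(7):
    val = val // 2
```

Let's trace through this code step by step.

Initialize: val = 512
Entering loop: for step in range(7):
After iteration 1: step = 0, val = 256
After iteration 2: step = 1, val = 128
After iteration 3: step = 2, val = 64
After iteration 4: step = 3, val = 32
After iteration 5: step = 4, val = 16
After iteration 6: step = 5, val = 8
After iteration 7: step = 6, val = 4
Loop ends.

Final answer: 4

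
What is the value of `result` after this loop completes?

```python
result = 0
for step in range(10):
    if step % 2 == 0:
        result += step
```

Let's trace through this code step by step.

Initialize: result = 0
Entering loop: for step in range(10):
After iteration 1: step = 0, result = 0
After iteration 2: step = 1, result = 0
After iteration 3: step = 2, result = 2
After iteration 4: step = 3, result = 2
After iteration 5: step = 4, result = 6
After iteration 6: step = 5, result = 6
After iteration 7: step = 6, result = 12
After iteration 8: step = 7, result = 12
After iteration 9: step = 8, result = 20
After iteration 10: step = 9, result = 20
Loop ends.

Final answer: 20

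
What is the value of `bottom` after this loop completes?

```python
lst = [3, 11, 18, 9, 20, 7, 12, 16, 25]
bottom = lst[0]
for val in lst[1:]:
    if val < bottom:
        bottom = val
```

Let's trace through this code step by step.

Initialize: lst = [3, 11, 18, 9, 20, 7, 12, 16, 25]
Initialize: bottom = 3
Entering loop: for val in lst[1:]:
After iteration 1: val = 11, bottom = 3
After iteration 2: val = 18, bottom = 3
After iteration 3: val = 9, bottom = 3
After iteration 4: val = 20, bottom = 3
After iteration 5: val = 7, bottom = 3
After iteration 6: val = 12, bottom = 3
After iteration 7: val = 16, bottom = 3
After iteration 8: val = 25, bottom = 3
Loop ends.

Final answer: 3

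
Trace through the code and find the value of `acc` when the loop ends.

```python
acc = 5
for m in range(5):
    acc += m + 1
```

Let's trace through this code step by step.

Initialize: acc = 5
Entering loop: for m in range(5):
After iteration 1: m = 0, acc = 6
After iteration 2: m = 1, acc = 8
After iteration 3: m = 2, acc = 11
After iteration 4: m = 3, acc = 15
After iteration 5: m = 4, acc = 20
Loop ends.

Final answer: 20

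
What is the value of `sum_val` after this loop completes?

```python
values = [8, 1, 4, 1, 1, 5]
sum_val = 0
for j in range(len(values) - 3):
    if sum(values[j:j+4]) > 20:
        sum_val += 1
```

Let's trace through this code step by step.

Initialize: values = [8, 1, 4, 1, 1, 5]
Initialize: sum_val = 0
Entering loop: for j in range(len(values) - 3):
After iteration 1: j = 0, sum_val = 0
After iteration 2: j = 1, sum_val = 0
After iteration 3: j = 2, sum_val = 0
Loop ends.

Final answer: 0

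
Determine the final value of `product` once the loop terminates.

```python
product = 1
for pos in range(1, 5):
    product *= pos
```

Let's trace through this code step by step.

Initialize: product = 1
Entering loop: for pos in range(1, 5):
After iteration 1: pos = 1, product = 1
After iteration 2: pos = 2, product = 2
After iteration 3: pos = 3, product = 6
After iteration 4: pos = 4, product = 24
Loop ends.

Final answer: 24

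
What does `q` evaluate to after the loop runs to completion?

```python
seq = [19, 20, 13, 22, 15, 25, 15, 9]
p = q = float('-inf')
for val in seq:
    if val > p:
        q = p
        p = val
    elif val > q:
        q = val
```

Let's trace through this code step by step.

Initialize: seq = [19, 20, 13, 22, 15, 25, 15, 9]
Initialize: p = -inf
Initialize: q = -inf
Entering loop: for val in seq:
After iteration 1: val = 19, p = 19, q = -inf
After iteration 2: val = 20, p = 20, q = 19
After iteration 3: val = 13, p = 20, q = 19
After iteration 4: val = 22, p = 22, q = 20
After iteration 5: val = 15, p = 22, q = 20
After iteration 6: val = 25, p = 25, q = 22
After iteration 7: val = 15, p = 25, q = 22
After iteration 8: val = 9, p = 25, q = 22
Loop ends.

Final answer: 22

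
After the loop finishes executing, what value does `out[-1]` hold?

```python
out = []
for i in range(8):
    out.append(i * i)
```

Let's trace through this code step by step.

Initialize: out = []
Entering loop: for i in range(8):
After iteration 1: i = 0, out = [0]
After iteration 2: i = 1, out = [0, 1]
After iteration 3: i = 2, out = [0, 1, 4]
After iteration 4: i = 3, out = [0, 1, 4, 9]
After iteration 5: i = 4, out = [0, 1, 4, 9, 16]
After iteration 6: i = 5, out = [0, 1, 4, 9, 16, 25]
After iteration 7: i = 6, out = [0, 1, 4, 9, 16, 25, 36]
After iteration 8: i = 7, out = [0, 1, 4, 9, 16, 25, 36, 49]
Loop ends.
out[-1] = 49

Final answer: 49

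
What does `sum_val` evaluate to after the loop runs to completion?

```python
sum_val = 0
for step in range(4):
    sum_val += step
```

Let's trace through this code step by step.

Initialize: sum_val = 0
Entering loop: for step in range(4):
After iteration 1: step = 0, sum_val = 0
After iteration 2: step = 1, sum_val = 1
After iteration 3: step = 2, sum_val = 3
After iteration 4: step = 3, sum_val = 6
Loop ends.

Final answer: 6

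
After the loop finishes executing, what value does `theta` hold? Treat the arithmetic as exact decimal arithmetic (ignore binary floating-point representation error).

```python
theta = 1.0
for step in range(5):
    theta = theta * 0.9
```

Let's trace through this code step by step.

Initialize: theta = 1.0
Entering loop: for step in range(5):
After iteration 1: step = 0, theta = 0.9
After iteration 2: step = 1, theta = 0.81
After iteration 3: step = 2, theta = 0.729
After iteration 4: step = 3, theta = 0.6561
After iteration 5: step = 4, theta = 0.59049
Loop ends.

Final answer: 0.59049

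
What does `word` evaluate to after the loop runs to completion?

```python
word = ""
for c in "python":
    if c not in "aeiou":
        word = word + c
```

Let's trace through this code step by step.

Initialize: word = ''
Entering loop: for c in "python":
After iteration 1: c = 'p', word = 'p'
After iteration 2: c = 'y', word = 'py'
After iteration 3: c = 't', word = 'pyt'
After iteration 4: c = 'h', word = 'pyth'
After iteration 5: c = 'o', word = 'pyth'
After iteration 6: c = 'n', word = 'pythn'
Loop ends.

Final answer: 'pythn'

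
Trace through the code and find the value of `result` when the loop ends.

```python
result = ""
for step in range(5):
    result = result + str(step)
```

Let's trace through this code step by step.

Initialize: result = ''
Entering loop: for step in range(5):
After iteration 1: step = 0, result = '0'
After iteration 2: step = 1, result = '01'
After iteration 3: step = 2, result = '012'
After iteration 4: step = 3, result = '0123'
After iteration 5: step = 4, result = '01234'
Loop ends.

Final answer: '01234'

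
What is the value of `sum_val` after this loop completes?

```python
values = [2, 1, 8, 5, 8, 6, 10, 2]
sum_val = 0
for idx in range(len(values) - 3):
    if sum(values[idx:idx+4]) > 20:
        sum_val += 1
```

Let's trace through this code step by step.

Initialize: values = [2, 1, 8, 5, 8, 6, 10, 2]
Initialize: sum_val = 0
Entering loop: for idx in range(len(values) - 3):
After iteration 1: idx = 0, sum_val = 0
After iteration 2: idx = 1, sum_val = 1
After iteration 3: idx = 2, sum_val = 2
After iteration 4: idx = 3, sum_val = 3
After iteration 5: idx = 4, sum_val = 4
Loop ends.

Final answer: 4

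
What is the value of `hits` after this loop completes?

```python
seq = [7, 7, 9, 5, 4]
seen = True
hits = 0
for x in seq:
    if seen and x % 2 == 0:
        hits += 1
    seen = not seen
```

Let's trace through this code step by step.

Initialize: seq = [7, 7, 9, 5, 4]
Initialize: seen = True
Initialize: hits = 0
Entering loop: for x in seq:
After iteration 1: x = 7, seen = False, hits = 0
After iteration 2: x = 7, seen = True, hits = 0
After iteration 3: x = 9, seen = False, hits = 0
After iteration 4: x = 5, seen = True, hits = 0
After iteration 5: x = 4, seen = False, hits = 1
Loop ends.

Final answer: 1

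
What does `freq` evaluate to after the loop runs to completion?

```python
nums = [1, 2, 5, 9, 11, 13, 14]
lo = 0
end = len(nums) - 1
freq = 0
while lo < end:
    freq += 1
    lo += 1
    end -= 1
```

Let's trace through this code step by step.

Initialize: nums = [1, 2, 5, 9, 11, 13, 14]
Initialize: lo = 0
Initialize: end = 6
Initialize: freq = 0
Entering loop: while lo < end:
After iteration 1: lo = 1, end = 5, freq = 1
After iteration 2: lo = 2, end = 4, freq = 2
After iteration 3: lo = 3, end = 3, freq = 3
Loop ends.

Final answer: 3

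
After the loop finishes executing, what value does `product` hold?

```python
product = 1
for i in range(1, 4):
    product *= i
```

Let's trace through this code step by step.

Initialize: product = 1
Entering loop: for i in range(1, 4):
After iteration 1: i = 1, product = 1
After iteration 2: i = 2, product = 2
After iteration 3: i = 3, product = 6
Loop ends.

Final answer: 6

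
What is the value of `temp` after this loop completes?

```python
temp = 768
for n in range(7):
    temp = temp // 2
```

Let's trace through this code step by step.

Initialize: temp = 768
Entering loop: for n in range(7):
After iteration 1: n = 0, temp = 384
After iteration 2: n = 1, temp = 192
After iteration 3: n = 2, temp = 96
After iteration 4: n = 3, temp = 48
After iteration 5: n = 4, temp = 24
After iteration 6: n = 5, temp = 12
After iteration 7: n = 6, temp = 6
Loop ends.

Final answer: 6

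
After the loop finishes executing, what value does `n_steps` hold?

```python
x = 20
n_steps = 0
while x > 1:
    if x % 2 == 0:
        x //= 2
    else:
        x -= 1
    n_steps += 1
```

Let's trace through this code step by step.

Initialize: x = 20
Initialize: n_steps = 0
Entering loop: while x > 1:
After iteration 1: x = 10, n_steps = 1
After iteration 2: x = 5, n_steps = 2
After iteration 3: x = 4, n_steps = 3
After iteration 4: x = 2, n_steps = 4
After iteration 5: x = 1, n_steps = 5
Loop ends.

Final answer: 5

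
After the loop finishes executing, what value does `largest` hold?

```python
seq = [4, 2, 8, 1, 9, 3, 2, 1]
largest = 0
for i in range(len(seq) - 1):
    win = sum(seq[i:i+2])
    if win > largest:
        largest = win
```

Let's trace through this code step by step.

Initialize: seq = [4, 2, 8, 1, 9, 3, 2, 1]
Initialize: largest = 0
Entering loop: for i in range(len(seq) - 1):
After iteration 1: i = 0, largest = 6, win = 6
After iteration 2: i = 1, largest = 10, win = 10
After iteration 3: i = 2, largest = 10, win = 9
After iteration 4: i = 3, largest = 10, win = 10
After iteration 5: i = 4, largest = 12, win = 12
After iteration 6: i = 5, largest = 12, win = 5
After iteration 7: i = 6, largest = 12, win = 3
Loop ends.

Final answer: 12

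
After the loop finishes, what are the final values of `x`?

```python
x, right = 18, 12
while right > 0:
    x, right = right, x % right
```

Let's trace through this code step by step.

Initialize: x = 18
Initialize: right = 12
Entering loop: while right > 0:
After iteration 1: x = 12, right = 6
After iteration 2: x = 6, right = 0
Loop ends.

Final answer: 6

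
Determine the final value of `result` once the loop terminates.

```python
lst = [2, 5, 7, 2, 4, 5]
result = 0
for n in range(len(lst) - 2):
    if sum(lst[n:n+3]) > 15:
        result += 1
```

Let's trace through this code step by step.

Initialize: lst = [2, 5, 7, 2, 4, 5]
Initialize: result = 0
Entering loop: for n in range(len(lst) - 2):
After iteration 1: n = 0, result = 0
After iteration 2: n = 1, result = 0
After iteration 3: n = 2, result = 0
After iteration 4: n = 3, result = 0
Loop ends.

Final answer: 0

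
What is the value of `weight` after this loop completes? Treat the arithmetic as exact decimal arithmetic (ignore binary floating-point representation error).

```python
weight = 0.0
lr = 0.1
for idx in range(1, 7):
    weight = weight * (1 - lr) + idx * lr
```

Let's trace through this code step by step.

Initialize: weight = 0.0
Initialize: lr = 0.1
Entering loop: for idx in range(1, 7):
After iteration 1: idx = 1, weight = 0.1
After iteration 2: idx = 2, weight = 0.29
After iteration 3: idx = 3, weight = 0.561
After iteration 4: idx = 4, weight = 0.9049
After iteration 5: idx = 5, weight = 1.31441
After iteration 6: idx = 6, weight = 1.782969
Loop ends.

Final answer: 1.782969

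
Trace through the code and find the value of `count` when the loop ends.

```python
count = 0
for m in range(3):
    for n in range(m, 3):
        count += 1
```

Let's trace through this code step by step.

Initialize: count = 0
Entering loop: for m in range(3):
After iteration 1: m = 0, count = 3
After iteration 2: m = 1, count = 5
After iteration 3: m = 2, count = 6
Loop ends.

Final answer: 6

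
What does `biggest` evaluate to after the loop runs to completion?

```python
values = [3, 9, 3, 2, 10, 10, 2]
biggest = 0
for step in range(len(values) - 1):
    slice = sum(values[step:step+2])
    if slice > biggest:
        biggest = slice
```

Let's trace through this code step by step.

Initialize: values = [3, 9, 3, 2, 10, 10, 2]
Initialize: biggest = 0
Entering loop: for step in range(len(values) - 1):
After iteration 1: step = 0, biggest = 12, slice = 12
After iteration 2: step = 1, biggest = 12, slice = 12
After iteration 3: step = 2, biggest = 12, slice = 5
After iteration 4: step = 3, biggest = 12, slice = 12
After iteration 5: step = 4, biggest = 20, slice = 20
After iteration 6: step = 5, biggest = 20, slice = 12
Loop ends.

Final answer: 20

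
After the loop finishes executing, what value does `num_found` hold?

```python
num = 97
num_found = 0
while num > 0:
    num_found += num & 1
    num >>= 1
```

Let's trace through this code step by step.

Initialize: num = 97
Initialize: num_found = 0
Entering loop: while num > 0:
After iteration 1: num = 48, num_found = 1
After iteration 2: num = 24, num_found = 1
After iteration 3: num = 12, num_found = 1
After iteration 4: num = 6, num_found = 1
After iteration 5: num = 3, num_found = 1
After iteration 6: num = 1, num_found = 2
After iteration 7: num = 0, num_found = 3
Loop ends.

Final answer: 3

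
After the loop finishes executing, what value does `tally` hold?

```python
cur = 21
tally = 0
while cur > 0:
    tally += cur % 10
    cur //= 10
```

Let's trace through this code step by step.

Initialize: cur = 21
Initialize: tally = 0
Entering loop: while cur > 0:
After iteration 1: cur = 2, tally = 1
After iteration 2: cur = 0, tally = 3
Loop ends.

Final answer: 3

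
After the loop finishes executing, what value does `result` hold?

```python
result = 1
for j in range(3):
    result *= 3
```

Let's trace through this code step by step.

Initialize: result = 1
Entering loop: for j in range(3):
After iteration 1: j = 0, result = 3
After iteration 2: j = 1, result = 9
After iteration 3: j = 2, result = 27
Loop ends.

Final answer: 27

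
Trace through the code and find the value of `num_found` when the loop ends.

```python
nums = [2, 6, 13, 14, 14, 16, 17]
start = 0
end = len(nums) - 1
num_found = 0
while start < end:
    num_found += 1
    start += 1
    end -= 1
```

Let's trace through this code step by step.

Initialize: nums = [2, 6, 13, 14, 14, 16, 17]
Initialize: start = 0
Initialize: end = 6
Initialize: num_found = 0
Entering loop: while start < end:
After iteration 1: start = 1, end = 5, num_found = 1
After iteration 2: start = 2, end = 4, num_found = 2
After iteration 3: start = 3, end = 3, num_found = 3
Loop ends.

Final answer: 3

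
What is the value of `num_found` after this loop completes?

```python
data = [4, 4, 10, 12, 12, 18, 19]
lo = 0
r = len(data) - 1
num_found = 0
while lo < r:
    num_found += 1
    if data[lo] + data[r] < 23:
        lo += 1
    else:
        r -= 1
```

Let's trace through this code step by step.

Initialize: data = [4, 4, 10, 12, 12, 18, 19]
Initialize: lo = 0
Initialize: r = 6
Initialize: num_found = 0
Entering loop: while lo < r:
After iteration 1: lo = 0, r = 5, num_found = 1
After iteration 2: lo = 1, r = 5, num_found = 2
After iteration 3: lo = 2, r = 5, num_found = 3
After iteration 4: lo = 2, r = 4, num_found = 4
After iteration 5: lo = 3, r = 4, num_found = 5
After iteration 6: lo = 3, r = 3, num_found = 6
Loop ends.

Final answer: 6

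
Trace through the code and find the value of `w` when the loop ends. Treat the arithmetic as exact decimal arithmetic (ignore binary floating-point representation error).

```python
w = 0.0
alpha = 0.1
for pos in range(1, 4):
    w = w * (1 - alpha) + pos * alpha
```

Let's trace through this code step by step.

Initialize: w = 0.0
Initialize: alpha = 0.1
Entering loop: for pos in range(1, 4):
After iteration 1: pos = 1, w = 0.1
After iteration 2: pos = 2, w = 0.29
After iteration 3: pos = 3, w = 0.561
Loop ends.

Final answer: 0.561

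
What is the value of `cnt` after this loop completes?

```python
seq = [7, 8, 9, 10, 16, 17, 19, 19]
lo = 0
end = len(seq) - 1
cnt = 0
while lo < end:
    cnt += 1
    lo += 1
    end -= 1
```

Let's trace through this code step by step.

Initialize: seq = [7, 8, 9, 10, 16, 17, 19, 19]
Initialize: lo = 0
Initialize: end = 7
Initialize: cnt = 0
Entering loop: while lo < end:
After iteration 1: lo = 1, end = 6, cnt = 1
After iteration 2: lo = 2, end = 5, cnt = 2
After iteration 3: lo = 3, end = 4, cnt = 3
After iteration 4: lo = 4, end = 3, cnt = 4
Loop ends.

Final answer: 4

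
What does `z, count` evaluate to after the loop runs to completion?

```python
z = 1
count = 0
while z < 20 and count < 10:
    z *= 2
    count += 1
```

Let's trace through this code step by step.

Initialize: z = 1
Initialize: count = 0
Entering loop: while z < 20 and count < 10:
After iteration 1: z = 2, count = 1
After iteration 2: z = 4, count = 2
After iteration 3: z = 8, count = 3
After iteration 4: z = 16, count = 4
After iteration 5: z = 32, count = 5
Loop ends.

Final answer: 32, 5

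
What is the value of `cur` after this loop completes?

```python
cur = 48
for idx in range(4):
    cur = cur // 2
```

Let's trace through this code step by step.

Initialize: cur = 48
Entering loop: for idx in range(4):
After iteration 1: idx = 0, cur = 24
After iteration 2: idx = 1, cur = 12
After iteration 3: idx = 2, cur = 6
After iteration 4: idx = 3, cur = 3
Loop ends.

Final answer: 3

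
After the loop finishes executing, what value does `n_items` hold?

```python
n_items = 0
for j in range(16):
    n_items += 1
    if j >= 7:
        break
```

Let's trace through this code step by step.

Initialize: n_items = 0
Entering loop: for j in range(16):
After iteration 1: j = 0, n_items = 1
After iteration 2: j = 1, n_items = 2
After iteration 3: j = 2, n_items = 3
After iteration 4: j = 3, n_items = 4
After iteration 5: j = 4, n_items = 5
After iteration 6: j = 5, n_items = 6
After iteration 7: j = 6, n_items = 7
After iteration 8: j = 7, n_items = 8
Loop ends.

Final answer: 8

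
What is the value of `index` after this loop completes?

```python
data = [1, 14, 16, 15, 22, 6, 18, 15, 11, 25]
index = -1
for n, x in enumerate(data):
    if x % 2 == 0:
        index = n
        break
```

Let's trace through this code step by step.

Initialize: data = [1, 14, 16, 15, 22, 6, 18, 15, 11, 25]
Initialize: index = -1
Entering loop: for n, x in enumerate(data):
After iteration 1: n = 0, x = 1, index = -1
After iteration 2: n = 1, x = 14, index = 1
Loop ends.

Final answer: 1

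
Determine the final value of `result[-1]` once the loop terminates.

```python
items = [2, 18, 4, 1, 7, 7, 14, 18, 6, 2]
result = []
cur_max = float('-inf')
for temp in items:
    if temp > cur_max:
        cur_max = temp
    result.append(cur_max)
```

Let's trace through this code step by step.

Initialize: items = [2, 18, 4, 1, 7, 7, 14, 18, 6, 2]
Initialize: result = []
Initialize: cur_max = -inf
Entering loop: for temp in items:
After iteration 1: temp = 2, result = [2], cur_max = 2
After iteration 2: temp = 18, result = [2, 18], cur_max = 18
After iteration 3: temp = 4, result = [2, 18, 18], cur_max = 18
After iteration 4: temp = 1, result = [2, 18, 18, 18], cur_max = 18
After iteration 5: temp = 7, result = [2, 18, 18, 18, 18], cur_max = 18
After iteration 6: temp = 7, result = [2, 18, 18, 18, 18, 18], cur_max = 18
After iteration 7: temp = 14, result = [2, 18, 18, 18, 18, 18, 18], cur_max = 18
After iteration 8: temp = 18, result = [2, 18, 18, 18, 18, 18, 18, 18], cur_max = 18
After iteration 9: temp = 6, result = [2, 18, 18, 18, 18, 18, 18, 18, 18], cur_max = 18
After iteration 10: temp = 2, result = [2, 18, 18, 18, 18, 18, 18, 18, 18, 18], cur_max = 18
Loop ends.
result[-1] = 18

Final answer: 18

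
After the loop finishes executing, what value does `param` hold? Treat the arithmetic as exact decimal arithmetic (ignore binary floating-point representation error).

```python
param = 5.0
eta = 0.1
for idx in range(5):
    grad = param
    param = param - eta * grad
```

Let's trace through this code step by step.

Initialize: param = 5.0
Initialize: eta = 0.1
Entering loop: for idx in range(5):
After iteration 1: idx = 0, param = 4.5, grad = 5.0
After iteration 2: idx = 1, param = 4.05, grad = 4.5
After iteration 3: idx = 2, param = 3.645, grad = 4.05
After iteration 4: idx = 3, param = 3.2805, grad = 3.645
After iteration 5: idx = 4, param = 2.95245, grad = 3.2805
Loop ends.

Final answer: 2.95245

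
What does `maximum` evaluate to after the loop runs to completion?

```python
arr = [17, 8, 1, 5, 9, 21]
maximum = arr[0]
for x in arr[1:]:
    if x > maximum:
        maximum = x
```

Let's trace through this code step by step.

Initialize: arr = [17, 8, 1, 5, 9, 21]
Initialize: maximum = 17
Entering loop: for x in arr[1:]:
After iteration 1: x = 8, maximum = 17
After iteration 2: x = 1, maximum = 17
After iteration 3: x = 5, maximum = 17
After iteration 4: x = 9, maximum = 17
After iteration 5: x = 21, maximum = 21
Loop ends.

Final answer: 21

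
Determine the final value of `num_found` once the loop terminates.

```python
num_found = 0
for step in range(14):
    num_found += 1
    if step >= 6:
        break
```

Let's trace through this code step by step.

Initialize: num_found = 0
Entering loop: for step in range(14):
After iteration 1: step = 0, num_found = 1
After iteration 2: step = 1, num_found = 2
After iteration 3: step = 2, num_found = 3
After iteration 4: step = 3, num_found = 4
After iteration 5: step = 4, num_found = 5
After iteration 6: step = 5, num_found = 6
After iteration 7: step = 6, num_found = 7
Loop ends.

Final answer: 7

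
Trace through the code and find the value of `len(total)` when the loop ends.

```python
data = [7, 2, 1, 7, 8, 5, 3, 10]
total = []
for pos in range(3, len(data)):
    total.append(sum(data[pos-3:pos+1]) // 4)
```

Let's trace through this code step by step.

Initialize: data = [7, 2, 1, 7, 8, 5, 3, 10]
Initialize: total = []
Entering loop: for pos in range(3, len(data)):
After iteration 1: pos = 3, total = [4]
After iteration 2: pos = 4, total = [4, 4]
After iteration 3: pos = 5, total = [4, 4, 5]
After iteration 4: pos = 6, total = [4, 4, 5, 5]
After iteration 5: pos = 7, total = [4, 4, 5, 5, 6]
Loop ends.
len(total) = 5

Final answer: 5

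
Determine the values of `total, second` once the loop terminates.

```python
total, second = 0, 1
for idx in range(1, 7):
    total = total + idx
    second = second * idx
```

Let's trace through this code step by step.

Initialize: total = 0
Initialize: second = 1
Entering loop: for idx in range(1, 7):
After iteration 1: idx = 1, total = 1, second = 1
After iteration 2: idx = 2, total = 3, second = 2
After iteration 3: idx = 3, total = 6, second = 6
After iteration 4: idx = 4, total = 10, second = 24
After iteration 5: idx = 5, total = 15, second = 120
After iteration 6: idx = 6, total = 21, second = 720
Loop ends.

Final answer: 21, 720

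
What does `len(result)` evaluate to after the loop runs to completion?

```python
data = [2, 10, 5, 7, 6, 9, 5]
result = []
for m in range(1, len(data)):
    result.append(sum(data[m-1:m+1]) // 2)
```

Let's trace through this code step by step.

Initialize: data = [2, 10, 5, 7, 6, 9, 5]
Initialize: result = []
Entering loop: for m in range(1, len(data)):
After iteration 1: m = 1, result = [6]
After iteration 2: m = 2, result = [6, 7]
After iteration 3: m = 3, result = [6, 7, 6]
After iteration 4: m = 4, result = [6, 7, 6, 6]
After iteration 5: m = 5, result = [6, 7, 6, 6, 7]
After iteration 6: m = 6, result = [6, 7, 6, 6, 7, 7]
Loop ends.
len(result) = 6

Final answer: 6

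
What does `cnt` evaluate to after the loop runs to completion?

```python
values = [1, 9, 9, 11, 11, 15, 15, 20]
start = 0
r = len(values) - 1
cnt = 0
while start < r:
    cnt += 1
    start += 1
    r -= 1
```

Let's trace through this code step by step.

Initialize: values = [1, 9, 9, 11, 11, 15, 15, 20]
Initialize: start = 0
Initialize: r = 7
Initialize: cnt = 0
Entering loop: while start < r:
After iteration 1: start = 1, r = 6, cnt = 1
After iteration 2: start = 2, r = 5, cnt = 2
After iteration 3: start = 3, r = 4, cnt = 3
After iteration 4: start = 4, r = 3, cnt = 4
Loop ends.

Final answer: 4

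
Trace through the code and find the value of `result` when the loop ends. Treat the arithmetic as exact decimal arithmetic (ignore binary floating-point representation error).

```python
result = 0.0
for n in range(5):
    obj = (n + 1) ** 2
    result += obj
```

Let's trace through this code step by step.

Initialize: result = 0.0
Entering loop: for n in range(5):
After iteration 1: n = 0, result = 1.0, obj = 1
After iteration 2: n = 1, result = 5.0, obj = 4
After iteration 3: n = 2, result = 14.0, obj = 9
After iteration 4: n = 3, result = 30.0, obj = 16
After iteration 5: n = 4, result = 55.0, obj = 25
Loop ends.

Final answer: 55.0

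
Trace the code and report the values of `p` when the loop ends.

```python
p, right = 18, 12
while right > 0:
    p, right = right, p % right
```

Let's trace through this code step by step.

Initialize: p = 18
Initialize: right = 12
Entering loop: while right > 0:
After iteration 1: p = 12, right = 6
After iteration 2: p = 6, right = 0
Loop ends.

Final answer: 6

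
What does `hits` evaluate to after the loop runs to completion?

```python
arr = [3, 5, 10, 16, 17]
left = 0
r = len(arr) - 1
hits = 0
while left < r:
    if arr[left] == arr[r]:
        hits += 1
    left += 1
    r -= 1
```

Let's trace through this code step by step.

Initialize: arr = [3, 5, 10, 16, 17]
Initialize: left = 0
Initialize: r = 4
Initialize: hits = 0
Entering loop: while left < r:
After iteration 1: left = 1, r = 3, hits = 0
After iteration 2: left = 2, r = 2, hits = 0
Loop ends.

Final answer: 0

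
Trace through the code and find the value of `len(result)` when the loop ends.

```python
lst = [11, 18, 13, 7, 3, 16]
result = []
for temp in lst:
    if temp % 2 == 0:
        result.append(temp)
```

Let's trace through this code step by step.

Initialize: lst = [11, 18, 13, 7, 3, 16]
Initialize: result = []
Entering loop: for temp in lst:
After iteration 1: temp = 11, result = []
After iteration 2: temp = 18, result = [18]
After iteration 3: temp = 13, result = [18]
After iteration 4: temp = 7, result = [18]
After iteration 5: temp = 3, result = [18]
After iteration 6: temp = 16, result = [18, 16]
Loop ends.
len(result) = 2

Final answer: 2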